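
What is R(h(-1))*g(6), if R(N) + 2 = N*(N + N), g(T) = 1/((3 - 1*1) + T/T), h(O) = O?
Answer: 0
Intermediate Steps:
g(T) = ⅓ (g(T) = 1/((3 - 1) + 1) = 1/(2 + 1) = 1/3 = ⅓)
R(N) = -2 + 2*N² (R(N) = -2 + N*(N + N) = -2 + N*(2*N) = -2 + 2*N²)
R(h(-1))*g(6) = (-2 + 2*(-1)²)*(⅓) = (-2 + 2*1)*(⅓) = (-2 + 2)*(⅓) = 0*(⅓) = 0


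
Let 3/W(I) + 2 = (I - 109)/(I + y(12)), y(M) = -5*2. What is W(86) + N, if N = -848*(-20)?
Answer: 2967772/175 ≈ 16959.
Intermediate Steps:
N = 16960
y(M) = -10
W(I) = 3/(-2 + (-109 + I)/(-10 + I)) (W(I) = 3/(-2 + (I - 109)/(I - 10)) = 3/(-2 + (-109 + I)/(-10 + I)))
W(86) + N = 3*(10 - 1*86)/(89 + 86) + 16960 = 3*(10 - 86)/175 + 16960 = 3*(1/175)*(-76) + 16960 = -228/175 + 16960 = 2967772/175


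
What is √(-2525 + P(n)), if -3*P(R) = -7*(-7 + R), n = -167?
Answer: I*√2931 ≈ 54.139*I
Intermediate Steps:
P(R) = -49/3 + 7*R/3 (P(R) = -(-7)*(-7 + R)/3 = -(49 - 7*R)/3 = -49/3 + 7*R/3)
√(-2525 + P(n)) = √(-2525 + (-49/3 + (7/3)*(-167))) = √(-2525 + (-49/3 - 1169/3)) = √(-2525 - 406) = √(-2931) = I*√2931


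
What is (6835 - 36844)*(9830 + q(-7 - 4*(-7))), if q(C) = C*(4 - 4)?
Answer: -294988470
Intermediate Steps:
q(C) = 0 (q(C) = C*0 = 0)
(6835 - 36844)*(9830 + q(-7 - 4*(-7))) = (6835 - 36844)*(9830 + 0) = -30009*9830 = -294988470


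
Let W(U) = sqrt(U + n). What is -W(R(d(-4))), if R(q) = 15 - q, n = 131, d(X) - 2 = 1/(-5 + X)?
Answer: -sqrt(1297)/3 ≈ -12.005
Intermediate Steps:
d(X) = 2 + 1/(-5 + X)
W(U) = sqrt(131 + U) (W(U) = sqrt(U + 131) = sqrt(131 + U))
-W(R(d(-4))) = -sqrt(131 + (15 - (-9 + 2*(-4))/(-5 - 4))) = -sqrt(131 + (15 - (-9 - 8)/(-9))) = -sqrt(131 + (15 - (-1)*(-17)/9)) = -sqrt(131 + (15 - 1*17/9)) = -sqrt(131 + (15 - 17/9)) = -sqrt(131 + 118/9) = -sqrt(1297/9) = -sqrt(1297)/3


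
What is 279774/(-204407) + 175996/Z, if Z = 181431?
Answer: -14784862222/37085766417 ≈ -0.39867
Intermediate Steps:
279774/(-204407) + 175996/Z = 279774/(-204407) + 175996/181431 = 279774*(-1/204407) + 175996*(1/181431) = -279774/204407 + 175996/181431 = -14784862222/37085766417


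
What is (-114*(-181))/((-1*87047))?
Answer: -20634/87047 ≈ -0.23704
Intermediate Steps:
(-114*(-181))/((-1*87047)) = 20634/(-87047) = 20634*(-1/87047) = -20634/87047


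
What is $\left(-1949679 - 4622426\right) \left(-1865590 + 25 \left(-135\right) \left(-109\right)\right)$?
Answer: $9843140240075$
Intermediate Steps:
$\left(-1949679 - 4622426\right) \left(-1865590 + 25 \left(-135\right) \left(-109\right)\right) = - 6572105 \left(-1865590 - -367875\right) = - 6572105 \left(-1865590 + 367875\right) = \left(-6572105\right) \left(-1497715\right) = 9843140240075$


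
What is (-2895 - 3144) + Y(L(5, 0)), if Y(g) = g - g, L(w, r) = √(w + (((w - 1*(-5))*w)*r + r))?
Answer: -6039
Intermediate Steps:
L(w, r) = √(r + w + r*w*(5 + w)) (L(w, r) = √(w + (((w + 5)*w)*r + r)) = √(w + (((5 + w)*w)*r + r)) = √(w + ((w*(5 + w))*r + r)) = √(w + (r*w*(5 + w) + r)) = √(w + (r + r*w*(5 + w))) = √(r + w + r*w*(5 + w)))
Y(g) = 0
(-2895 - 3144) + Y(L(5, 0)) = (-2895 - 3144) + 0 = -6039 + 0 = -6039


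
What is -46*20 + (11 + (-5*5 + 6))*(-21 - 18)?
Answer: -608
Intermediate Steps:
-46*20 + (11 + (-5*5 + 6))*(-21 - 18) = -920 + (11 + (-25 + 6))*(-39) = -920 + (11 - 19)*(-39) = -920 - 8*(-39) = -920 + 312 = -608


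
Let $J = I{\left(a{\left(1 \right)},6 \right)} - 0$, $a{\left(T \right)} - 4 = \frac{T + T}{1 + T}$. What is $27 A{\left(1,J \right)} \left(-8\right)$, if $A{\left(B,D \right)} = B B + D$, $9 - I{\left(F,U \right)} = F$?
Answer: $-1080$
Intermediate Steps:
$a{\left(T \right)} = 4 + \frac{2 T}{1 + T}$ ($a{\left(T \right)} = 4 + \frac{T + T}{1 + T} = 4 + \frac{2 T}{1 + T}$)
$I{\left(F,U \right)} = 9 - F$
$J = 4$ ($J = \left(9 - \frac{2 \left(2 + 3 \cdot 1\right)}{1 + 1}\right) - 0 = \left(9 - \frac{2 \left(2 + 3\right)}{2}\right) + 0 = \left(9 - 2 \cdot \frac{1}{2} \cdot 5\right) + 0 = \left(9 - 5\right) + 0 = 4 + 0 = 4$)
$A{\left(B,D \right)} = D + B^{2}$ ($A{\left(B,D \right)} = B^{2} + D = D + B^{2}$)
$27 A{\left(1,J \right)} \left(-8\right) = 27 \left(4 + 1^{2}\right) \left(-8\right) = 27 \left(4 + 1\right) \left(-8\right) = 27 \cdot 5 \left(-8\right) = 135 \left(-8\right) = -1080$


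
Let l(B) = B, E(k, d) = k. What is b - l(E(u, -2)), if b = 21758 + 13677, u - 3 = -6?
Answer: 35438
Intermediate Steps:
u = -3 (u = 3 - 6 = -3)
b = 35435
b - l(E(u, -2)) = 35435 - 1*(-3) = 35435 + 3 = 35438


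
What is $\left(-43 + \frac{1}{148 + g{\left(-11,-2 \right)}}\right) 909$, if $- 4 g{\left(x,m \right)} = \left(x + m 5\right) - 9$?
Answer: $- \frac{12154239}{311} \approx -39081.0$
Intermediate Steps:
$g{\left(x,m \right)} = \frac{9}{4} - \frac{5 m}{4} - \frac{x}{4}$ ($g{\left(x,m \right)} = - \frac{\left(x + m 5\right) - 9}{4} = - \frac{\left(x + 5 m\right) - 9}{4} = - \frac{-9 + x + 5 m}{4} = \frac{9}{4} - \frac{5 m}{4} - \frac{x}{4}$)
$\left(-43 + \frac{1}{148 + g{\left(-11,-2 \right)}}\right) 909 = \left(-43 + \frac{1}{148 - - \frac{15}{2}}\right) 909 = \left(-43 + \frac{1}{148 + \left(\frac{9}{4} + \frac{5}{2} + \frac{11}{4}\right)}\right) 909 = \left(-43 + \frac{1}{148 + \frac{15}{2}}\right) 909 = \left(-43 + \frac{1}{\frac{311}{2}}\right) 909 = \left(-43 + \frac{2}{311}\right) 909 = \left(- \frac{13371}{311}\right) 909 = - \frac{12154239}{311}$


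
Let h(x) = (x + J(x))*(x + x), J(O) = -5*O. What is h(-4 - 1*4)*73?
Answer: -37376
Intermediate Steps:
h(x) = -8*x² (h(x) = (x - 5*x)*(x + x) = (-4*x)*(2*x) = -8*x²)
h(-4 - 1*4)*73 = -8*(-4 - 1*4)²*73 = -8*(-4 - 4)²*73 = -8*(-8)²*73 = -8*64*73 = -512*73 = -37376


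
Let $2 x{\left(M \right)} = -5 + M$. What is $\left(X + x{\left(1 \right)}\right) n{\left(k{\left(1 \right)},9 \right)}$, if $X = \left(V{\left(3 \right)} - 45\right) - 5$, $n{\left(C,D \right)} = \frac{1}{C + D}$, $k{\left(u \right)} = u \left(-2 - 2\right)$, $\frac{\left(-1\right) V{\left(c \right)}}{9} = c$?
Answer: $- \frac{79}{5} \approx -15.8$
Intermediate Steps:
$V{\left(c \right)} = - 9 c$
$k{\left(u \right)} = - 4 u$ ($k{\left(u \right)} = u \left(-4\right) = - 4 u$)
$x{\left(M \right)} = - \frac{5}{2} + \frac{M}{2}$ ($x{\left(M \right)} = \frac{-5 + M}{2} = - \frac{5}{2} + \frac{M}{2}$)
$X = -77$ ($X = \left(\left(-9\right) 3 - 45\right) - 5 = \left(-27 - 45\right) - 5 = -72 - 5 = -77$)
$\left(X + x{\left(1 \right)}\right) n{\left(k{\left(1 \right)},9 \right)} = \frac{-77 + \left(- \frac{5}{2} + \frac{1}{2} \cdot 1\right)}{\left(-4\right) 1 + 9} = \frac{-77 + \left(- \frac{5}{2} + \frac{1}{2}\right)}{-4 + 9} = \frac{-77 - 2}{5} = \left(-79\right) \frac{1}{5} = - \frac{79}{5}$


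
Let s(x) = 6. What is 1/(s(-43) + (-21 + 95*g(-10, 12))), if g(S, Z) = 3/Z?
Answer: 4/35 ≈ 0.11429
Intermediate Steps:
1/(s(-43) + (-21 + 95*g(-10, 12))) = 1/(6 + (-21 + 95*(3/12))) = 1/(6 + (-21 + 95*(3*(1/12)))) = 1/(6 + (-21 + 95*(¼))) = 1/(6 + (-21 + 95/4)) = 1/(6 + 11/4) = 1/(35/4) = 4/35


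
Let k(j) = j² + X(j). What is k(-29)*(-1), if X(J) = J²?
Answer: -1682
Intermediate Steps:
k(j) = 2*j² (k(j) = j² + j² = 2*j²)
k(-29)*(-1) = (2*(-29)²)*(-1) = (2*841)*(-1) = 1682*(-1) = -1682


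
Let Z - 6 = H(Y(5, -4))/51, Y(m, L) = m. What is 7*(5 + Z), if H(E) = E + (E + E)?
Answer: 1344/17 ≈ 79.059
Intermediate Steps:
H(E) = 3*E (H(E) = E + 2*E = 3*E)
Z = 107/17 (Z = 6 + (3*5)/51 = 6 + 15*(1/51) = 6 + 5/17 = 107/17 ≈ 6.2941)
7*(5 + Z) = 7*(5 + 107/17) = 7*(192/17) = 1344/17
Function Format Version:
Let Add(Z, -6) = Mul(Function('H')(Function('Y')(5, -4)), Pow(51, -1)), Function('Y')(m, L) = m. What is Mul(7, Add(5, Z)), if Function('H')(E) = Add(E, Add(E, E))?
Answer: Rational(1344, 17) ≈ 79.059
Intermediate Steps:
Function('H')(E) = Mul(3, E) (Function('H')(E) = Add(E, Mul(2, E)) = Mul(3, E))
Z = Rational(107, 17) (Z = Add(6, Mul(Mul(3, 5), Pow(51, -1))) = Add(6, Mul(15, Rational(1, 51))) = Add(6, Rational(5, 17)) = Rational(107, 17) ≈ 6.2941)
Mul(7, Add(5, Z)) = Mul(7, Add(5, Rational(107, 17))) = Mul(7, Rational(192, 17)) = Rational(1344, 17)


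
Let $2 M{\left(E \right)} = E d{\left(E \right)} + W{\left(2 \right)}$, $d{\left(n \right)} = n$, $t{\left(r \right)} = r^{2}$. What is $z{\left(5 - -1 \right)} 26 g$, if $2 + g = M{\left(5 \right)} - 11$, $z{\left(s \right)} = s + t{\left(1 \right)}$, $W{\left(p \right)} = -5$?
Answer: $-546$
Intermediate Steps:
$M{\left(E \right)} = - \frac{5}{2} + \frac{E^{2}}{2}$ ($M{\left(E \right)} = \frac{E E - 5}{2} = \frac{E^{2} - 5}{2} = \frac{-5 + E^{2}}{2} = - \frac{5}{2} + \frac{E^{2}}{2}$)
$z{\left(s \right)} = 1 + s$ ($z{\left(s \right)} = s + 1^{2} = s + 1 = 1 + s$)
$g = -3$ ($g = -2 - \left(\frac{27}{2} - \frac{25}{2}\right) = -2 + \left(\left(- \frac{5}{2} + \frac{1}{2} \cdot 25\right) - 11\right) = -2 + \left(\left(- \frac{5}{2} + \frac{25}{2}\right) - 11\right) = -2 + \left(10 - 11\right) = -2 - 1 = -3$)
$z{\left(5 - -1 \right)} 26 g = \left(1 + \left(5 - -1\right)\right) 26 \left(-3\right) = \left(1 + \left(5 + 1\right)\right) 26 \left(-3\right) = \left(1 + 6\right) 26 \left(-3\right) = 7 \cdot 26 \left(-3\right) = 182 \left(-3\right) = -546$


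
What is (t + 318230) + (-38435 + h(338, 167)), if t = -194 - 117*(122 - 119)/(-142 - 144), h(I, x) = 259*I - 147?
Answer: 8073939/22 ≈ 3.6700e+5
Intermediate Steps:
h(I, x) = -147 + 259*I
t = -4241/22 (t = -194 - 351/(-286) = -194 - 351*(-1)/286 = -194 - 117*(-3/286) = -194 + 27/22 = -4241/22 ≈ -192.77)
(t + 318230) + (-38435 + h(338, 167)) = (-4241/22 + 318230) + (-38435 + (-147 + 259*338)) = 6996819/22 + (-38435 + (-147 + 87542)) = 6996819/22 + (-38435 + 87395) = 6996819/22 + 48960 = 8073939/22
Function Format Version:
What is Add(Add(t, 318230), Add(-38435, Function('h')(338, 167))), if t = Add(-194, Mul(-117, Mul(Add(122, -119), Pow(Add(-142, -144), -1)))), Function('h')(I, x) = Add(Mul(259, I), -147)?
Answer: Rational(8073939, 22) ≈ 3.6700e+5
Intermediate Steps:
Function('h')(I, x) = Add(-147, Mul(259, I))
t = Rational(-4241, 22) (t = Add(-194, Mul(-117, Mul(3, Pow(-286, -1)))) = Add(-194, Mul(-117, Mul(3, Rational(-1, 286)))) = Add(-194, Mul(-117, Rational(-3, 286))) = Add(-194, Rational(27, 22)) = Rational(-4241, 22) ≈ -192.77)
Add(Add(t, 318230), Add(-38435, Function('h')(338, 167))) = Add(Add(Rational(-4241, 22), 318230), Add(-38435, Add(-147, Mul(259, 338)))) = Add(Rational(6996819, 22), Add(-38435, Add(-147, 87542))) = Add(Rational(6996819, 22), Add(-38435, 87395)) = Add(Rational(6996819, 22), 48960) = Rational(8073939, 22)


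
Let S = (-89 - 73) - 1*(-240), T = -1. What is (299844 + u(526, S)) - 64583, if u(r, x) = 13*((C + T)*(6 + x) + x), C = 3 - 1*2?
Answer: 236275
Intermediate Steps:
C = 1 (C = 3 - 2 = 1)
S = 78 (S = -162 + 240 = 78)
u(r, x) = 13*x (u(r, x) = 13*((1 - 1)*(6 + x) + x) = 13*(0*(6 + x) + x) = 13*(0 + x) = 13*x)
(299844 + u(526, S)) - 64583 = (299844 + 13*78) - 64583 = (299844 + 1014) - 64583 = 300858 - 64583 = 236275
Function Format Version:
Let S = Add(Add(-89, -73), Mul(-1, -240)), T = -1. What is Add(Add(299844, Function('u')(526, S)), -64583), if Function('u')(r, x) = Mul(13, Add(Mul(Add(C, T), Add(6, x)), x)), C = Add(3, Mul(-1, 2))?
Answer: 236275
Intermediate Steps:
C = 1 (C = Add(3, -2) = 1)
S = 78 (S = Add(-162, 240) = 78)
Function('u')(r, x) = Mul(13, x) (Function('u')(r, x) = Mul(13, Add(Mul(Add(1, -1), Add(6, x)), x)) = Mul(13, Add(Mul(0, Add(6, x)), x)) = Mul(13, Add(0, x)) = Mul(13, x))
Add(Add(299844, Function('u')(526, S)), -64583) = Add(Add(299844, Mul(13, 78)), -64583) = Add(Add(299844, 1014), -64583) = Add(300858, -64583) = 236275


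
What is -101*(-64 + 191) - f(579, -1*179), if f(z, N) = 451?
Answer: -13278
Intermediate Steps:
-101*(-64 + 191) - f(579, -1*179) = -101*(-64 + 191) - 1*451 = -101*127 - 451 = -12827 - 451 = -13278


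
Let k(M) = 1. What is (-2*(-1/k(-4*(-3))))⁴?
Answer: 16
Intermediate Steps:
(-2*(-1/k(-4*(-3))))⁴ = (-2/((-1*1)))⁴ = (-2/(-1))⁴ = (-2*(-1))⁴ = 2⁴ = 16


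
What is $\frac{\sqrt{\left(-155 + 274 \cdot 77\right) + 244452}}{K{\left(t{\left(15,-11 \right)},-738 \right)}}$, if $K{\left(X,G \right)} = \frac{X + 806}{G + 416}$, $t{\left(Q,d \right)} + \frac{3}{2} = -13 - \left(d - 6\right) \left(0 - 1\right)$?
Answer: $- \frac{644 \sqrt{265395}}{1549} \approx -214.18$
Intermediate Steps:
$t{\left(Q,d \right)} = - \frac{41}{2} + d$ ($t{\left(Q,d \right)} = - \frac{3}{2} - \left(13 + \left(d - 6\right) \left(0 - 1\right)\right) = - \frac{3}{2} - \left(13 + \left(-6 + d\right) \left(-1\right)\right) = - \frac{3}{2} - \left(19 - d\right) = - \frac{3}{2} + \left(-13 + \left(-6 + d\right)\right) = - \frac{3}{2} + \left(-19 + d\right) = - \frac{41}{2} + d$)
$K{\left(X,G \right)} = \frac{806 + X}{416 + G}$
$\frac{\sqrt{\left(-155 + 274 \cdot 77\right) + 244452}}{K{\left(t{\left(15,-11 \right)},-738 \right)}} = \frac{\sqrt{\left(-155 + 274 \cdot 77\right) + 244452}}{\frac{1}{416 - 738} \left(806 - \frac{63}{2}\right)} = \frac{\sqrt{\left(-155 + 21098\right) + 244452}}{\frac{1}{-322} \left(806 - \frac{63}{2}\right)} = \frac{\sqrt{20943 + 244452}}{\left(- \frac{1}{322}\right) \frac{1549}{2}} = \frac{\sqrt{265395}}{- \frac{1549}{644}} = \sqrt{265395} \left(- \frac{644}{1549}\right) = - \frac{644 \sqrt{265395}}{1549}$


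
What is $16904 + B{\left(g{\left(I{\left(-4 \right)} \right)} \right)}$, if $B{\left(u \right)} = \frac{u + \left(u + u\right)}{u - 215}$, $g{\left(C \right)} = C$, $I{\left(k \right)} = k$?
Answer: $\frac{1233996}{73} \approx 16904.0$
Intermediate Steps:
$B{\left(u \right)} = \frac{3 u}{-215 + u}$ ($B{\left(u \right)} = \frac{u + 2 u}{-215 + u} = \frac{3 u}{-215 + u}$)
$16904 + B{\left(g{\left(I{\left(-4 \right)} \right)} \right)} = 16904 + 3 \left(-4\right) \frac{1}{-215 - 4} = 16904 + 3 \left(-4\right) \frac{1}{-219} = 16904 + 3 \left(-4\right) \left(- \frac{1}{219}\right) = 16904 + \frac{4}{73} = \frac{1233996}{73}$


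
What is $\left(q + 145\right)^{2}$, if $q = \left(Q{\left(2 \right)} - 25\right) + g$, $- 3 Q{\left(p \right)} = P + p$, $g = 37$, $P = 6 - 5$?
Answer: $24336$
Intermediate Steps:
$P = 1$ ($P = 6 - 5 = 1$)
$Q{\left(p \right)} = - \frac{1}{3} - \frac{p}{3}$ ($Q{\left(p \right)} = - \frac{1 + p}{3} = - \frac{1}{3} - \frac{p}{3}$)
$q = 11$ ($q = \left(\left(- \frac{1}{3} - \frac{2}{3}\right) - 25\right) + 37 = \left(-1 - 25\right) + 37 = -26 + 37 = 11$)
$\left(q + 145\right)^{2} = \left(11 + 145\right)^{2} = 156^{2} = 24336$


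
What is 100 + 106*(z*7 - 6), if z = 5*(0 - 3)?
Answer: -11666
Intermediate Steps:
z = -15 (z = 5*(-3) = -15)
100 + 106*(z*7 - 6) = 100 + 106*(-15*7 - 6) = 100 + 106*(-105 - 6) = 100 + 106*(-111) = 100 - 11766 = -11666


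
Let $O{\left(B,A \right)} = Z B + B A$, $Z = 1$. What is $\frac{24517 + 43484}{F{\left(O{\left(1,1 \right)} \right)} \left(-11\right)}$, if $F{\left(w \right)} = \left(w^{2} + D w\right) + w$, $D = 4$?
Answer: $- \frac{68001}{154} \approx -441.56$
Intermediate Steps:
$O{\left(B,A \right)} = B + A B$ ($O{\left(B,A \right)} = 1 B + B A = B + A B$)
$F{\left(w \right)} = w^{2} + 5 w$ ($F{\left(w \right)} = \left(w^{2} + 4 w\right) + w = w^{2} + 5 w$)
$\frac{24517 + 43484}{F{\left(O{\left(1,1 \right)} \right)} \left(-11\right)} = \frac{24517 + 43484}{1 \left(1 + 1\right) \left(5 + 1 \left(1 + 1\right)\right) \left(-11\right)} = \frac{68001}{1 \cdot 2 \left(5 + 1 \cdot 2\right) \left(-11\right)} = \frac{68001}{2 \left(5 + 2\right) \left(-11\right)} = \frac{68001}{2 \cdot 7 \left(-11\right)} = \frac{68001}{14 \left(-11\right)} = \frac{68001}{-154} = 68001 \left(- \frac{1}{154}\right) = - \frac{68001}{154}$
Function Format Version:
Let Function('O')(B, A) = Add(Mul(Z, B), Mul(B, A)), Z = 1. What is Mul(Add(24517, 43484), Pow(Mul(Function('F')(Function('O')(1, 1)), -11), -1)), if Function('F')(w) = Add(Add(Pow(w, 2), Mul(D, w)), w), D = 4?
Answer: Rational(-68001, 154) ≈ -441.56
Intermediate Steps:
Function('O')(B, A) = Add(B, Mul(A, B)) (Function('O')(B, A) = Add(Mul(1, B), Mul(B, A)) = Add(B, Mul(A, B)))
Function('F')(w) = Add(Pow(w, 2), Mul(5, w)) (Function('F')(w) = Add(Add(Pow(w, 2), Mul(4, w)), w) = Add(Pow(w, 2), Mul(5, w)))
Mul(Add(24517, 43484), Pow(Mul(Function('F')(Function('O')(1, 1)), -11), -1)) = Mul(Add(24517, 43484), Pow(Mul(Mul(Mul(1, Add(1, 1)), Add(5, Mul(1, Add(1, 1)))), -11), -1)) = Mul(68001, Pow(Mul(Mul(Mul(1, 2), Add(5, Mul(1, 2))), -11), -1)) = Mul(68001, Pow(Mul(Mul(2, Add(5, 2)), -11), -1)) = Mul(68001, Pow(Mul(Mul(2, 7), -11), -1)) = Mul(68001, Pow(Mul(14, -11), -1)) = Mul(68001, Pow(-154, -1)) = Mul(68001, Rational(-1, 154)) = Rational(-68001, 154)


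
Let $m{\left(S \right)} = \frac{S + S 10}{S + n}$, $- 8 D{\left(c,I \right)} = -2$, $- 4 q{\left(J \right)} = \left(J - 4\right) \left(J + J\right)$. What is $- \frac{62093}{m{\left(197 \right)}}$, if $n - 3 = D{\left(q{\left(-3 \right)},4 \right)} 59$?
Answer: $- \frac{53337887}{8668} \approx -6153.4$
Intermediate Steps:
$q{\left(J \right)} = - \frac{J \left(-4 + J\right)}{2}$ ($q{\left(J \right)} = - \frac{\left(J - 4\right) \left(J + J\right)}{4} = - \frac{\left(-4 + J\right) 2 J}{4} = - \frac{2 J \left(-4 + J\right)}{4} = - \frac{J \left(-4 + J\right)}{2}$)
$D{\left(c,I \right)} = \frac{1}{4}$ ($D{\left(c,I \right)} = \left(- \frac{1}{8}\right) \left(-2\right) = \frac{1}{4}$)
$n = \frac{71}{4}$ ($n = 3 + \frac{1}{4} \cdot 59 = 3 + \frac{59}{4} = \frac{71}{4} \approx 17.75$)
$m{\left(S \right)} = \frac{11 S}{\frac{71}{4} + S}$ ($m{\left(S \right)} = \frac{S + S 10}{S + \frac{71}{4}} = \frac{S + 10 S}{\frac{71}{4} + S} = \frac{11 S}{\frac{71}{4} + S}$)
$- \frac{62093}{m{\left(197 \right)}} = - \frac{62093}{44 \cdot 197 \frac{1}{71 + 4 \cdot 197}} = - \frac{62093}{44 \cdot 197 \frac{1}{71 + 788}} = - \frac{62093}{44 \cdot 197 \cdot \frac{1}{859}} = - \frac{62093}{\frac{8668}{859}} = \left(-62093\right) \frac{859}{8668} = - \frac{53337887}{8668}$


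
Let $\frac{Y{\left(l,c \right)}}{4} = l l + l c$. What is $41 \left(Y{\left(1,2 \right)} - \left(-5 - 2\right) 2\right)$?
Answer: $1066$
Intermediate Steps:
$Y{\left(l,c \right)} = 4 l^{2} + 4 c l$ ($Y{\left(l,c \right)} = 4 \left(l l + l c\right) = 4 \left(l^{2} + c l\right) = 4 l^{2} + 4 c l$)
$41 \left(Y{\left(1,2 \right)} - \left(-5 - 2\right) 2\right) = 41 \left(4 \cdot 1 \left(2 + 1\right) - \left(-5 - 2\right) 2\right) = 41 \left(4 \cdot 1 \cdot 3 - \left(-7\right) 2\right) = 41 \left(12 - -14\right) = 41 \left(12 + 14\right) = 41 \cdot 26 = 1066$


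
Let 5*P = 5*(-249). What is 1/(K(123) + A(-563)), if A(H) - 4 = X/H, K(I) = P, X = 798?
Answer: -563/138733 ≈ -0.0040582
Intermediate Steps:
P = -249 (P = (5*(-249))/5 = (1/5)*(-1245) = -249)
K(I) = -249
A(H) = 4 + 798/H
1/(K(123) + A(-563)) = 1/(-249 + (4 + 798/(-563))) = 1/(-249 + (4 + 798*(-1/563))) = 1/(-249 + (4 - 798/563)) = 1/(-249 + 1454/563) = 1/(-138733/563) = -563/138733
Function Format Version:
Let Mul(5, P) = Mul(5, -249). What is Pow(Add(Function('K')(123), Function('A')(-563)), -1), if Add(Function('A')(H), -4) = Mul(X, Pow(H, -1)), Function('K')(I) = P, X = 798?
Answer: Rational(-563, 138733) ≈ -0.0040582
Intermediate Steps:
P = -249 (P = Mul(Rational(1, 5), Mul(5, -249)) = Mul(Rational(1, 5), -1245) = -249)
Function('K')(I) = -249
Function('A')(H) = Add(4, Mul(798, Pow(H, -1)))
Pow(Add(Function('K')(123), Function('A')(-563)), -1) = Pow(Add(-249, Add(4, Mul(798, Pow(-563, -1)))), -1) = Pow(Add(-249, Add(4, Mul(798, Rational(-1, 563)))), -1) = Pow(Add(-249, Add(4, Rational(-798, 563))), -1) = Pow(Add(-249, Rational(1454, 563)), -1) = Pow(Rational(-138733, 563), -1) = Rational(-563, 138733)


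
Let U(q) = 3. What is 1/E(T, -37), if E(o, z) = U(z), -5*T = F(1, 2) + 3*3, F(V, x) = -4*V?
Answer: ⅓ ≈ 0.33333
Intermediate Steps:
T = -1 (T = -(-4*1 + 3*3)/5 = -(-4 + 9)/5 = -⅕*5 = -1)
E(o, z) = 3
1/E(T, -37) = 1/3 = ⅓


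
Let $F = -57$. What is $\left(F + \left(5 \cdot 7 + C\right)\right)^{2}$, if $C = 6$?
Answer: $256$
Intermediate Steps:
$\left(F + \left(5 \cdot 7 + C\right)\right)^{2} = \left(-57 + \left(5 \cdot 7 + 6\right)\right)^{2} = \left(-57 + \left(35 + 6\right)\right)^{2} = \left(-57 + 41\right)^{2} = \left(-16\right)^{2} = 256$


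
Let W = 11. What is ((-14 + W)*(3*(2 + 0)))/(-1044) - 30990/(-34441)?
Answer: 1831861/1997578 ≈ 0.91704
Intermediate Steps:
((-14 + W)*(3*(2 + 0)))/(-1044) - 30990/(-34441) = ((-14 + 11)*(3*(2 + 0)))/(-1044) - 30990/(-34441) = -9*2*(-1/1044) - 30990*(-1/34441) = -3*6*(-1/1044) + 30990/34441 = -18*(-1/1044) + 30990/34441 = 1/58 + 30990/34441 = 1831861/1997578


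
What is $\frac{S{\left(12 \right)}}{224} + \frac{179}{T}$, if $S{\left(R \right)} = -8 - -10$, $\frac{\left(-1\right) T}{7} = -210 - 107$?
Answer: $\frac{3181}{35504} \approx 0.089596$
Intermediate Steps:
$T = 2219$ ($T = - 7 \left(-210 - 107\right) = \left(-7\right) \left(-317\right) = 2219$)
$S{\left(R \right)} = 2$ ($S{\left(R \right)} = -8 + 10 = 2$)
$\frac{S{\left(12 \right)}}{224} + \frac{179}{T} = \frac{2}{224} + \frac{179}{2219} = 2 \cdot \frac{1}{224} + 179 \cdot \frac{1}{2219} = \frac{1}{112} + \frac{179}{2219} = \frac{3181}{35504}$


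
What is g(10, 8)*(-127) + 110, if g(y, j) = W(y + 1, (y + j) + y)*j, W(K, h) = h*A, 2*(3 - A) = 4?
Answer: -28338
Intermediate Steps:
A = 1 (A = 3 - ½*4 = 3 - 2 = 1)
W(K, h) = h (W(K, h) = h*1 = h)
g(y, j) = j*(j + 2*y) (g(y, j) = ((y + j) + y)*j = ((j + y) + y)*j = (j + 2*y)*j = j*(j + 2*y))
g(10, 8)*(-127) + 110 = (8*(8 + 2*10))*(-127) + 110 = (8*(8 + 20))*(-127) + 110 = (8*28)*(-127) + 110 = 224*(-127) + 110 = -28448 + 110 = -28338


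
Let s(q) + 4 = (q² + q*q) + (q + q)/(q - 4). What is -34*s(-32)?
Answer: -626008/9 ≈ -69557.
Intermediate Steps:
s(q) = -4 + 2*q² + 2*q/(-4 + q) (s(q) = -4 + ((q² + q*q) + (q + q)/(q - 4)) = -4 + ((q² + q²) + (2*q)/(-4 + q)) = -4 + (2*q² + 2*q/(-4 + q)) = -4 + 2*q² + 2*q/(-4 + q))
-34*s(-32) = -68*(8 + (-32)³ - 1*(-32) - 4*(-32)²)/(-4 - 32) = -68*(8 - 32768 + 32 - 4*1024)/(-36) = -68*(-1)*(8 - 32768 + 32 - 4096)/36 = -68*(-1)*(-36824)/36 = -34*18412/9 = -626008/9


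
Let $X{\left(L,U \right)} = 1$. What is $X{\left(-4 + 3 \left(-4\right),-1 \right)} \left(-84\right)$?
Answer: $-84$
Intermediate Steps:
$X{\left(-4 + 3 \left(-4\right),-1 \right)} \left(-84\right) = 1 \left(-84\right) = -84$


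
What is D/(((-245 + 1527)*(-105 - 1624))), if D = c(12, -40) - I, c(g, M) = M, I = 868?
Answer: 454/1108289 ≈ 0.00040964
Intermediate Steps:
D = -908 (D = -40 - 1*868 = -40 - 868 = -908)
D/(((-245 + 1527)*(-105 - 1624))) = -908*1/((-245 + 1527)*(-105 - 1624)) = -908/(1282*(-1729)) = -908/(-2216578) = -908*(-1/2216578) = 454/1108289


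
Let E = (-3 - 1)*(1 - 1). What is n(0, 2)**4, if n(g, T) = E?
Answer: 0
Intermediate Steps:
E = 0 (E = -4*0 = 0)
n(g, T) = 0
n(0, 2)**4 = 0**4 = 0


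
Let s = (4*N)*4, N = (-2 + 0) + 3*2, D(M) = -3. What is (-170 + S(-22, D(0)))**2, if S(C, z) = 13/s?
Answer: 118091689/4096 ≈ 28831.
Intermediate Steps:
N = 4 (N = -2 + 6 = 4)
s = 64 (s = (4*4)*4 = 16*4 = 64)
S(C, z) = 13/64
(-170 + S(-22, D(0)))**2 = (-170 + 13/64)**2 = (-10867/64)**2 = 118091689/4096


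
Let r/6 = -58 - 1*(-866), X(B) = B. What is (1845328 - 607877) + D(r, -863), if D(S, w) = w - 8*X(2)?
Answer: 1236572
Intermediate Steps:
r = 4848 (r = 6*(-58 - 1*(-866)) = 6*(-58 + 866) = 6*808 = 4848)
D(S, w) = -16 + w (D(S, w) = w - 8*2 = w - 16 = -16 + w)
(1845328 - 607877) + D(r, -863) = (1845328 - 607877) + (-16 - 863) = 1237451 - 879 = 1236572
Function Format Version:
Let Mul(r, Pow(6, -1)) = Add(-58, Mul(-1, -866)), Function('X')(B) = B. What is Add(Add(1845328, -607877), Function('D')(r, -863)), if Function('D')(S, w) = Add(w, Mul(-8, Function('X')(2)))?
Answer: 1236572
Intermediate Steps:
r = 4848 (r = Mul(6, Add(-58, Mul(-1, -866))) = Mul(6, Add(-58, 866)) = Mul(6, 808) = 4848)
Function('D')(S, w) = Add(-16, w) (Function('D')(S, w) = Add(w, Mul(-8, 2)) = Add(w, -16) = Add(-16, w))
Add(Add(1845328, -607877), Function('D')(r, -863)) = Add(Add(1845328, -607877), Add(-16, -863)) = Add(1237451, -879) = 1236572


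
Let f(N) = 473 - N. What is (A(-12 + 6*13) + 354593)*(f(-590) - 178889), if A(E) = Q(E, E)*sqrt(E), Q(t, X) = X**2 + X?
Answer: -63055854818 - 786346572*sqrt(66) ≈ -6.9444e+10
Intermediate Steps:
Q(t, X) = X + X**2
A(E) = E**(3/2)*(1 + E) (A(E) = (E*(1 + E))*sqrt(E) = E**(3/2)*(1 + E))
(A(-12 + 6*13) + 354593)*(f(-590) - 178889) = ((-12 + 6*13)**(3/2)*(1 + (-12 + 6*13)) + 354593)*((473 - 1*(-590)) - 178889) = ((-12 + 78)**(3/2)*(1 + (-12 + 78)) + 354593)*((473 + 590) - 178889) = (66**(3/2)*(1 + 66) + 354593)*(1063 - 178889) = ((66*sqrt(66))*67 + 354593)*(-177826) = (4422*sqrt(66) + 354593)*(-177826) = (354593 + 4422*sqrt(66))*(-177826) = -63055854818 - 786346572*sqrt(66)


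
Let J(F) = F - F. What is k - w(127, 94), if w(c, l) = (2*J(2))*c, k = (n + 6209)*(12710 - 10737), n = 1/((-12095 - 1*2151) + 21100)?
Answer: 83963948851/6854 ≈ 1.2250e+7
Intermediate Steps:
J(F) = 0
n = 1/6854 (n = 1/((-12095 - 2151) + 21100) = 1/(-14246 + 21100) = 1/6854 ≈ 0.00014590)
k = 83963948851/6854 (k = (1/6854 + 6209)*(12710 - 10737) = (42556487/6854)*1973 = 83963948851/6854 ≈ 1.2250e+7)
w(c, l) = 0 (w(c, l) = (2*0)*c = 0*c = 0)
k - w(127, 94) = 83963948851/6854 - 1*0 = 83963948851/6854 + 0 = 83963948851/6854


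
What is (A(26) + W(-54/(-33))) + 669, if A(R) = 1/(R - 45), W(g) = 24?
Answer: 13166/19 ≈ 692.95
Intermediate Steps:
A(R) = 1/(-45 + R)
(A(26) + W(-54/(-33))) + 669 = (1/(-45 + 26) + 24) + 669 = (1/(-19) + 24) + 669 = (-1/19 + 24) + 669 = 455/19 + 669 = 13166/19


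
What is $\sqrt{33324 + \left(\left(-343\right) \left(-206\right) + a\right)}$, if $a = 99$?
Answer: $\sqrt{104081} \approx 322.62$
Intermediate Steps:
$\sqrt{33324 + \left(\left(-343\right) \left(-206\right) + a\right)} = \sqrt{33324 + \left(\left(-343\right) \left(-206\right) + 99\right)} = \sqrt{33324 + \left(70658 + 99\right)} = \sqrt{33324 + 70757} = \sqrt{104081}$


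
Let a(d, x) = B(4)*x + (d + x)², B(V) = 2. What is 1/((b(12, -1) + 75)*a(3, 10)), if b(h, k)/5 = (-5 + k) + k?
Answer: 1/7560 ≈ 0.00013228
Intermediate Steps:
b(h, k) = -25 + 10*k (b(h, k) = 5*((-5 + k) + k) = 5*(-5 + 2*k) = -25 + 10*k)
a(d, x) = (d + x)² + 2*x (a(d, x) = 2*x + (d + x)² = (d + x)² + 2*x)
1/((b(12, -1) + 75)*a(3, 10)) = 1/(((-25 + 10*(-1)) + 75)*((3 + 10)² + 2*10)) = 1/(((-25 - 10) + 75)*(13² + 20)) = 1/((-35 + 75)*(169 + 20)) = 1/(40*189) = 1/7560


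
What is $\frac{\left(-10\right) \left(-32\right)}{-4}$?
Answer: $-80$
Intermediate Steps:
$\frac{\left(-10\right) \left(-32\right)}{-4} = 320 \left(- \frac{1}{4}\right) = -80$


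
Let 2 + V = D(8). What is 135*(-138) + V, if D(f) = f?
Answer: -18624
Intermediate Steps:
V = 6 (V = -2 + 8 = 6)
135*(-138) + V = 135*(-138) + 6 = -18630 + 6 = -18624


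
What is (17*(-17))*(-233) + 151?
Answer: 67488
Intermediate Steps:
(17*(-17))*(-233) + 151 = -289*(-233) + 151 = 67337 + 151 = 67488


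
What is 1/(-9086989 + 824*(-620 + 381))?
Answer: -1/9283925 ≈ -1.0771e-7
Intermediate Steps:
1/(-9086989 + 824*(-620 + 381)) = 1/(-9086989 + 824*(-239)) = 1/(-9086989 - 196936) = 1/(-9283925) = -1/9283925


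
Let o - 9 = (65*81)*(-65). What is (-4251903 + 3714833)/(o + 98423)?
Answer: 537070/243793 ≈ 2.2030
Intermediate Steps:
o = -342216 (o = 9 + (65*81)*(-65) = 9 + 5265*(-65) = 9 - 342225 = -342216)
(-4251903 + 3714833)/(o + 98423) = (-4251903 + 3714833)/(-342216 + 98423) = -537070/(-243793) = -537070*(-1/243793) = 537070/243793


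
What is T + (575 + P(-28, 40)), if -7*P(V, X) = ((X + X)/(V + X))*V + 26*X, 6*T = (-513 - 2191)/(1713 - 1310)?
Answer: 98079/217 ≈ 451.98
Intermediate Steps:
T = -104/93 (T = ((-513 - 2191)/(1713 - 1310))/6 = (-2704/403)/6 = (-2704*1/403)/6 = (1/6)*(-208/31) = -104/93 ≈ -1.1183)
P(V, X) = -26*X/7 - 2*V*X/(7*(V + X)) (P(V, X) = -(((X + X)/(V + X))*V + 26*X)/7 = -(((2*X)/(V + X))*V + 26*X)/7 = -((2*X/(V + X))*V + 26*X)/7 = -(2*V*X/(V + X) + 26*X)/7 = -(26*X + 2*V*X/(V + X))/7 = -26*X/7 - 2*V*X/(7*(V + X)))
T + (575 + P(-28, 40)) = -104/93 + (575 - 2*40*(13*40 + 14*(-28))/(7*(-28) + 7*40)) = -104/93 + (575 - 2*40*(520 - 392)/(-196 + 280)) = -104/93 + (575 - 2*40*128/84) = -104/93 + (575 - 2*40*1/84*128) = -104/93 + (575 - 2560/21) = -104/93 + 9515/21 = 98079/217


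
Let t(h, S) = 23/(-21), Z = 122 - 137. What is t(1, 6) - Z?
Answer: 292/21 ≈ 13.905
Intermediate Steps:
Z = -15
t(h, S) = -23/21 (t(h, S) = 23*(-1/21) = -23/21)
t(1, 6) - Z = -23/21 - 1*(-15) = -23/21 + 15 = 292/21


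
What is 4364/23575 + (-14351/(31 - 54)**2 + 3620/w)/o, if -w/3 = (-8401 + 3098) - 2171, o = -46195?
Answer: 10429160047643/56162813664525 ≈ 0.18570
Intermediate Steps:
w = 22422 (w = -3*((-8401 + 3098) - 2171) = -3*(-5303 - 2171) = -3*(-7474) = 22422)
4364/23575 + (-14351/(31 - 54)**2 + 3620/w)/o = 4364/23575 + (-14351/(31 - 54)**2 + 3620/22422)/(-46195) = 4364*(1/23575) + (-14351/((-23)**2) + 3620*(1/22422))*(-1/46195) = 4364/23575 + (-14351/529 + 1810/11211)*(-1/46195) = 4364/23575 - 159931571/5930619*(-1/46195) = 4364/23575 + 159931571/273964944705 = 10429160047643/56162813664525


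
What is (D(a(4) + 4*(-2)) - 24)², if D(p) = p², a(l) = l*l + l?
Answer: 14400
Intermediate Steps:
a(l) = l + l² (a(l) = l² + l = l + l²)
(D(a(4) + 4*(-2)) - 24)² = ((4*(1 + 4) + 4*(-2))² - 24)² = ((4*5 - 8)² - 24)² = ((20 - 8)² - 24)² = (12² - 24)² = (144 - 24)² = 120² = 14400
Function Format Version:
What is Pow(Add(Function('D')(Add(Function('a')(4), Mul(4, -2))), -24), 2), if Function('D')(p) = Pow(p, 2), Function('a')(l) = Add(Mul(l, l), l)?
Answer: 14400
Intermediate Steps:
Function('a')(l) = Add(l, Pow(l, 2)) (Function('a')(l) = Add(Pow(l, 2), l) = Add(l, Pow(l, 2)))
Pow(Add(Function('D')(Add(Function('a')(4), Mul(4, -2))), -24), 2) = Pow(Add(Pow(Add(Mul(4, Add(1, 4)), Mul(4, -2)), 2), -24), 2) = Pow(Add(Pow(Add(Mul(4, 5), -8), 2), -24), 2) = Pow(Add(Pow(Add(20, -8), 2), -24), 2) = Pow(Add(Pow(12, 2), -24), 2) = Pow(Add(144, -24), 2) = Pow(120, 2) = 14400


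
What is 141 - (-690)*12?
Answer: 8421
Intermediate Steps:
141 - (-690)*12 = 141 - 138*(-60) = 141 + 8280 = 8421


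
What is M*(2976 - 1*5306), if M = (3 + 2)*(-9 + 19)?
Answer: -116500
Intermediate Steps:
M = 50 (M = 5*10 = 50)
M*(2976 - 1*5306) = 50*(2976 - 1*5306) = 50*(2976 - 5306) = 50*(-2330) = -116500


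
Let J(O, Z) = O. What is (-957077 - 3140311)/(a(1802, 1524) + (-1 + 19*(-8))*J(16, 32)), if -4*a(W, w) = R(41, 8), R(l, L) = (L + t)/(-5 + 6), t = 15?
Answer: 16389552/9815 ≈ 1669.8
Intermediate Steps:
R(l, L) = 15 + L (R(l, L) = (L + 15)/(-5 + 6) = (15 + L)/1 = (15 + L)*1 = 15 + L)
a(W, w) = -23/4 (a(W, w) = -(15 + 8)/4 = -¼*23 = -23/4)
(-957077 - 3140311)/(a(1802, 1524) + (-1 + 19*(-8))*J(16, 32)) = (-957077 - 3140311)/(-23/4 + (-1 + 19*(-8))*16) = -4097388/(-23/4 + (-1 - 152)*16) = -4097388/(-23/4 - 153*16) = -4097388/(-23/4 - 2448) = -4097388/(-9815/4) = -4097388*(-4/9815) = 16389552/9815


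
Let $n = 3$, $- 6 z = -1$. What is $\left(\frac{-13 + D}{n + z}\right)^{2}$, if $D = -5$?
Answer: $\frac{11664}{361} \approx 32.31$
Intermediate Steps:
$z = \frac{1}{6}$ ($z = \left(- \frac{1}{6}\right) \left(-1\right) = \frac{1}{6} \approx 0.16667$)
$\left(\frac{-13 + D}{n + z}\right)^{2} = \left(\frac{-13 - 5}{3 + \frac{1}{6}}\right)^{2} = \left(- \frac{18}{\frac{19}{6}}\right)^{2} = \left(\left(-18\right) \frac{6}{19}\right)^{2} = \left(- \frac{108}{19}\right)^{2} = \frac{11664}{361}$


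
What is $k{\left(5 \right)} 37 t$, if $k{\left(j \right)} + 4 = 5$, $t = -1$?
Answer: $-37$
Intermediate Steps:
$k{\left(j \right)} = 1$ ($k{\left(j \right)} = -4 + 5 = 1$)
$k{\left(5 \right)} 37 t = 1 \cdot 37 \left(-1\right) = 37 \left(-1\right) = -37$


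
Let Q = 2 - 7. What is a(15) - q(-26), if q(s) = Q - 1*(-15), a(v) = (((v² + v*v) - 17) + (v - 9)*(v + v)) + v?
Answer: 618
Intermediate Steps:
Q = -5
a(v) = -17 + v + 2*v² + 2*v*(-9 + v) (a(v) = (((v² + v²) - 17) + (-9 + v)*(2*v)) + v = ((2*v² - 17) + 2*v*(-9 + v)) + v = ((-17 + 2*v²) + 2*v*(-9 + v)) + v = (-17 + 2*v² + 2*v*(-9 + v)) + v = -17 + v + 2*v² + 2*v*(-9 + v))
q(s) = 10 (q(s) = -5 - 1*(-15) = -5 + 15 = 10)
a(15) - q(-26) = (-17 - 17*15 + 4*15²) - 1*10 = (-17 - 255 + 4*225) - 10 = (-17 - 255 + 900) - 10 = 628 - 10 = 618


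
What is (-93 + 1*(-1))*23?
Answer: -2162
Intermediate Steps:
(-93 + 1*(-1))*23 = (-93 - 1)*23 = -94*23 = -2162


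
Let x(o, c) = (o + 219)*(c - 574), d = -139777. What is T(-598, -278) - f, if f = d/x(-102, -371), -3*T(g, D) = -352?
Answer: 12833183/110565 ≈ 116.07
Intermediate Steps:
T(g, D) = 352/3 (T(g, D) = -1/3*(-352) = 352/3)
x(o, c) = (-574 + c)*(219 + o) (x(o, c) = (219 + o)*(-574 + c) = (-574 + c)*(219 + o))
f = 139777/110565 (f = -139777/(-125706 - 574*(-102) + 219*(-371) - 371*(-102)) = -139777/(-125706 + 58548 - 81249 + 37842) = -139777/(-110565) = -139777*(-1/110565) = 139777/110565 ≈ 1.2642)
T(-598, -278) - f = 352/3 - 1*139777/110565 = 352/3 - 139777/110565 = 12833183/110565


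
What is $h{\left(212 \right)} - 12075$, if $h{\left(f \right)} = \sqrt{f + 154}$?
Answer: $-12075 + \sqrt{366} \approx -12056.0$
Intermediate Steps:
$h{\left(f \right)} = \sqrt{154 + f}$
$h{\left(212 \right)} - 12075 = \sqrt{154 + 212} - 12075 = \sqrt{366} - 12075 = -12075 + \sqrt{366}$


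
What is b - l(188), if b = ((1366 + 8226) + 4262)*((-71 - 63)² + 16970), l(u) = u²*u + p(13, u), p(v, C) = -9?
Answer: 477220141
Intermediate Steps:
l(u) = -9 + u³ (l(u) = u²*u - 9 = u³ - 9 = -9 + u³)
b = 483864804 (b = (9592 + 4262)*((-134)² + 16970) = 13854*(17956 + 16970) = 13854*34926 = 483864804)
b - l(188) = 483864804 - (-9 + 188³) = 483864804 - (-9 + 6644672) = 483864804 - 1*6644663 = 483864804 - 6644663 = 477220141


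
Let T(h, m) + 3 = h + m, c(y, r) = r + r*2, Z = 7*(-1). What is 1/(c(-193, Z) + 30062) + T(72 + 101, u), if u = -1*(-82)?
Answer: 7570333/30041 ≈ 252.00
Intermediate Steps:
Z = -7
c(y, r) = 3*r (c(y, r) = r + 2*r = 3*r)
u = 82
T(h, m) = -3 + h + m (T(h, m) = -3 + (h + m) = -3 + h + m)
1/(c(-193, Z) + 30062) + T(72 + 101, u) = 1/(3*(-7) + 30062) + (-3 + (72 + 101) + 82) = 1/(-21 + 30062) + (-3 + 173 + 82) = 1/30041 + 252 = 7570333/30041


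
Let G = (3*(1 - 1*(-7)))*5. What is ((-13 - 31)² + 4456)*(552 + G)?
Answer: 4295424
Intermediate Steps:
G = 120 (G = (3*(1 + 7))*5 = (3*8)*5 = 24*5 = 120)
((-13 - 31)² + 4456)*(552 + G) = ((-13 - 31)² + 4456)*(552 + 120) = ((-44)² + 4456)*672 = (1936 + 4456)*672 = 6392*672 = 4295424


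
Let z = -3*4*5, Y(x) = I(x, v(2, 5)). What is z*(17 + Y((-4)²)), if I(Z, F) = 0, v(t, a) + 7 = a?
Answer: -1020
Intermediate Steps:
v(t, a) = -7 + a
Y(x) = 0
z = -60 (z = -12*5 = -60)
z*(17 + Y((-4)²)) = -60*(17 + 0) = -60*17 = -1020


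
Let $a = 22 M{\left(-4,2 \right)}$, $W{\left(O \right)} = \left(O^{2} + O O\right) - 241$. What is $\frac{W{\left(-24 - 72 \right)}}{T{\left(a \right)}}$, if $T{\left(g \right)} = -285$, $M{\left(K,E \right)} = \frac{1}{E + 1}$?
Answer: $- \frac{18191}{285} \approx -63.828$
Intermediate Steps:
$M{\left(K,E \right)} = \frac{1}{1 + E}$
$W{\left(O \right)} = -241 + 2 O^{2}$ ($W{\left(O \right)} = \left(O^{2} + O^{2}\right) - 241 = 2 O^{2} - 241 = -241 + 2 O^{2}$)
$a = \frac{22}{3}$ ($a = \frac{22}{1 + 2} = \frac{22}{3} \approx 7.3333$)
$\frac{W{\left(-24 - 72 \right)}}{T{\left(a \right)}} = \frac{-241 + 2 \left(-24 - 72\right)^{2}}{-285} = \left(-241 + 2 \left(-96\right)^{2}\right) \left(- \frac{1}{285}\right) = \left(-241 + 2 \cdot 9216\right) \left(- \frac{1}{285}\right) = \left(-241 + 18432\right) \left(- \frac{1}{285}\right) = 18191 \left(- \frac{1}{285}\right) = - \frac{18191}{285}$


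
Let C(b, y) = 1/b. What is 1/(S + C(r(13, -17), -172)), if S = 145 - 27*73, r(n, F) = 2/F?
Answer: -2/3669 ≈ -0.00054511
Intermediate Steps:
S = -1826 (S = 145 - 1971 = -1826)
1/(S + C(r(13, -17), -172)) = 1/(-1826 + 1/(2/(-17))) = 1/(-1826 + 1/(2*(-1/17))) = 1/(-1826 + 1/(-2/17)) = 1/(-1826 - 17/2) = 1/(-3669/2) = -2/3669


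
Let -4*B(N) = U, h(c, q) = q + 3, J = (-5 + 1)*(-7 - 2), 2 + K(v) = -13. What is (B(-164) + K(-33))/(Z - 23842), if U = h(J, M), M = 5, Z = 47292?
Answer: -17/23450 ≈ -0.00072495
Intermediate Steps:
K(v) = -15 (K(v) = -2 - 13 = -15)
J = 36 (J = -4*(-9) = 36)
h(c, q) = 3 + q
U = 8 (U = 3 + 5 = 8)
B(N) = -2 (B(N) = -1/4*8 = -2)
(B(-164) + K(-33))/(Z - 23842) = (-2 - 15)/(47292 - 23842) = -17/23450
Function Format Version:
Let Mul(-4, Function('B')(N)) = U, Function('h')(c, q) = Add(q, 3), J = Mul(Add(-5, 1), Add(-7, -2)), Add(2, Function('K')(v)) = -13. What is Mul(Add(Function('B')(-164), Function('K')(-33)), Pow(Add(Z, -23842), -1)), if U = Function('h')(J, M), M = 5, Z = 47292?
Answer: Rational(-17, 23450) ≈ -0.00072495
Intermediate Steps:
Function('K')(v) = -15 (Function('K')(v) = Add(-2, -13) = -15)
J = 36 (J = Mul(-4, -9) = 36)
Function('h')(c, q) = Add(3, q)
U = 8 (U = Add(3, 5) = 8)
Function('B')(N) = -2 (Function('B')(N) = Mul(Rational(-1, 4), 8) = -2)
Mul(Add(Function('B')(-164), Function('K')(-33)), Pow(Add(Z, -23842), -1)) = Mul(Add(-2, -15), Pow(Add(47292, -23842), -1)) = Mul(-17, Pow(23450, -1)) = Mul(-17, Rational(1, 23450)) = Rational(-17, 23450)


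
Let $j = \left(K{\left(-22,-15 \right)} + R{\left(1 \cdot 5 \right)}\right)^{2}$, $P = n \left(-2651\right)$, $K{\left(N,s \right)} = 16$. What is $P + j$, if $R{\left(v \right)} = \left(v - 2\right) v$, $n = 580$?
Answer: $-1536619$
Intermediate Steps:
$P = -1537580$ ($P = 580 \left(-2651\right) = -1537580$)
$R{\left(v \right)} = v \left(-2 + v\right)$ ($R{\left(v \right)} = \left(-2 + v\right) v = v \left(-2 + v\right)$)
$j = 961$ ($j = \left(16 + 1 \cdot 5 \left(-2 + 1 \cdot 5\right)\right)^{2} = \left(16 + 5 \left(-2 + 5\right)\right)^{2} = \left(16 + 5 \cdot 3\right)^{2} = \left(16 + 15\right)^{2} = 31^{2} = 961$)
$P + j = -1537580 + 961 = -1536619$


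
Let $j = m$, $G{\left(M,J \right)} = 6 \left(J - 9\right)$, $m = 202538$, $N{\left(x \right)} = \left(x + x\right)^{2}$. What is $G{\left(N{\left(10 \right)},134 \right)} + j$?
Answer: $203288$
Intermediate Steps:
$N{\left(x \right)} = 4 x^{2}$ ($N{\left(x \right)} = \left(2 x\right)^{2} = 4 x^{2}$)
$G{\left(M,J \right)} = -54 + 6 J$ ($G{\left(M,J \right)} = 6 \left(-9 + J\right) = -54 + 6 J$)
$j = 202538$
$G{\left(N{\left(10 \right)},134 \right)} + j = \left(-54 + 6 \cdot 134\right) + 202538 = \left(-54 + 804\right) + 202538 = 750 + 202538 = 203288$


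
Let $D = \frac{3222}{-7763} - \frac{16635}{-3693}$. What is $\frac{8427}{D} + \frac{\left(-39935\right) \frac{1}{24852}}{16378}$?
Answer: $\frac{32778028163830322681}{15906396327832968} \approx 2060.7$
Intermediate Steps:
$D = \frac{39079553}{9556253}$ ($D = 3222 \left(- \frac{1}{7763}\right) - - \frac{5545}{1231} = - \frac{3222}{7763} + \frac{5545}{1231} = \frac{39079553}{9556253} \approx 4.0894$)
$\frac{8427}{D} + \frac{\left(-39935\right) \frac{1}{24852}}{16378} = \frac{8427}{\frac{39079553}{9556253}} + \frac{\left(-39935\right) \frac{1}{24852}}{16378} = 8427 \cdot \frac{9556253}{39079553} + \left(-39935\right) \frac{1}{24852} \cdot \frac{1}{16378} = \frac{80530544031}{39079553} - \frac{39935}{407026056} = \frac{32778028163830322681}{15906396327832968}$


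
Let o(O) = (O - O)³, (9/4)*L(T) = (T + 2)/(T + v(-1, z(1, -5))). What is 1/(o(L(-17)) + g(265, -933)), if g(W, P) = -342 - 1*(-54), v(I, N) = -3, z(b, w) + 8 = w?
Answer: -1/288 ≈ -0.0034722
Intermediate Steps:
z(b, w) = -8 + w
L(T) = 4*(2 + T)/(9*(-3 + T)) (L(T) = 4*((T + 2)/(T - 3))/9 = 4*((2 + T)/(-3 + T))/9 = 4*(2 + T)/(9*(-3 + T)))
o(O) = 0 (o(O) = 0³ = 0)
g(W, P) = -288 (g(W, P) = -342 + 54 = -288)
1/(o(L(-17)) + g(265, -933)) = 1/(0 - 288) = 1/(-288) = -1/288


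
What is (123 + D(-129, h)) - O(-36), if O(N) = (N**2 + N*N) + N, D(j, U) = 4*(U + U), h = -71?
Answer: -3001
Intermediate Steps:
D(j, U) = 8*U (D(j, U) = 4*(2*U) = 8*U)
O(N) = N + 2*N**2 (O(N) = (N**2 + N**2) + N = 2*N**2 + N = N + 2*N**2)
(123 + D(-129, h)) - O(-36) = (123 + 8*(-71)) - (-36)*(1 + 2*(-36)) = (123 - 568) - (-36)*(1 - 72) = -445 - (-36)*(-71) = -445 - 1*2556 = -445 - 2556 = -3001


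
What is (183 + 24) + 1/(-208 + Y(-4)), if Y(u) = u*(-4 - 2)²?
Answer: 72863/352 ≈ 207.00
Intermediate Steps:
Y(u) = 36*u (Y(u) = u*(-6)² = u*36 = 36*u)
(183 + 24) + 1/(-208 + Y(-4)) = (183 + 24) + 1/(-208 + 36*(-4)) = 207 + 1/(-208 - 144) = 207 + 1/(-352) = 207 - 1/352 = 72863/352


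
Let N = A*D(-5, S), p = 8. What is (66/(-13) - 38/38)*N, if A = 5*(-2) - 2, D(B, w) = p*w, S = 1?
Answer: 7584/13 ≈ 583.38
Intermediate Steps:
D(B, w) = 8*w
A = -12 (A = -10 - 2 = -12)
N = -96 ≈ -96.000
(66/(-13) - 38/38)*N = (66/(-13) - 38/38)*(-96) = (66*(-1/13) - 38*1/38)*(-96) = (-66/13 - 1)*(-96) = -79/13*(-96) = 7584/13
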